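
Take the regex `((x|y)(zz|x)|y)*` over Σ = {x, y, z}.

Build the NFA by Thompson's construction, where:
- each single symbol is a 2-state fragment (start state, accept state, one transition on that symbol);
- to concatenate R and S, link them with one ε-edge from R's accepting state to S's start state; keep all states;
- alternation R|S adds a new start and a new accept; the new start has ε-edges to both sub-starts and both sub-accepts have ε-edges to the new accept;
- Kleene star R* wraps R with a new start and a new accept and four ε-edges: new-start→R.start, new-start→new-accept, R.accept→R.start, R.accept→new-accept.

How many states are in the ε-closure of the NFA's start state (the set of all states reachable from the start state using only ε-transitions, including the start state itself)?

Compute the ε-closure size of each fragment's start state recursively; a symbol fragment's start has no outgoing ε-edge, so its closure is just itself (size 1).
  x|y → new start ε-reaches every alternative's start; none of them accept ε, so the new accept is not reached: |closure| = 1 + 1 + 1 = 3
  zz → |closure| equals the left operand's closure size = 1 (its accept is not ε-reachable, so the closure stops there)
  zz|x → new start ε-reaches every alternative's start; none of them accept ε, so the new accept is not reached: |closure| = 1 + 1 + 1 = 3
  (x|y)(zz|x) → same as the first factor's closure: |closure| = 3
  (x|y)(zz|x)|y → new start ε-reaches every alternative's start; none of them accept ε, so the new accept is not reached: |closure| = 1 + 3 + 1 = 5
  ((x|y)(zz|x)|y)* → |closure| = 1 (new start) + 5 (body) + 1 (new accept) = 7

7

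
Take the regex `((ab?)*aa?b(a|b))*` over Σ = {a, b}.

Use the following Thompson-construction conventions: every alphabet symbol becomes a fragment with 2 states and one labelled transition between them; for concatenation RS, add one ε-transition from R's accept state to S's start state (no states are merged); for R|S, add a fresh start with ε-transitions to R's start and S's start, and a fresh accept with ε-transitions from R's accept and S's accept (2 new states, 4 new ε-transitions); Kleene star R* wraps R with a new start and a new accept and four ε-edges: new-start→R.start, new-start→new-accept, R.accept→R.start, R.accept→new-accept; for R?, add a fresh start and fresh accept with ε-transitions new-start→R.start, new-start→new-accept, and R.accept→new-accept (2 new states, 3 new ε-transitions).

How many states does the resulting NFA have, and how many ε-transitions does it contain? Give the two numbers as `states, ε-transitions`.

Building bottom-up:
Each of the 7 symbol leaves contributes 2 states and 0 ε-transitions.
  b? — 4 states, 3 ε-transitions
  ab? — 6 states, 4 ε-transitions
  (ab?)* — 8 states, 8 ε-transitions
  a? — 4 states, 3 ε-transitions
  a|b — 6 states, 4 ε-transitions
  (ab?)*aa?b(a|b) — 22 states, 19 ε-transitions
  ((ab?)*aa?b(a|b))* — 24 states, 23 ε-transitions

24, 23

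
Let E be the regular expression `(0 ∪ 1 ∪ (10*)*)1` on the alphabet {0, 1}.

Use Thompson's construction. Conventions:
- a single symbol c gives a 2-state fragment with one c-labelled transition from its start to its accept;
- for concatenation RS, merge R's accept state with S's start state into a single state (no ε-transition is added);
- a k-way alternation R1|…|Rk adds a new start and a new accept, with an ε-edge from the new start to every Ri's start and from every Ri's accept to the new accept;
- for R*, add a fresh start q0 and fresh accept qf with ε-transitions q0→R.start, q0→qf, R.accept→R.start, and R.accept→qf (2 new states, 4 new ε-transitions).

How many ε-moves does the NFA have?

14

Recursing over subexpressions:
Each of the 5 symbol leaves contributes 0 ε-transitions.
  0* — 4 ε-transitions
  10* — 4 ε-transitions
  (10*)* — 8 ε-transitions
  0 ∪ 1 ∪ (10*)* — 14 ε-transitions
  (0 ∪ 1 ∪ (10*)*)1 — 14 ε-transitions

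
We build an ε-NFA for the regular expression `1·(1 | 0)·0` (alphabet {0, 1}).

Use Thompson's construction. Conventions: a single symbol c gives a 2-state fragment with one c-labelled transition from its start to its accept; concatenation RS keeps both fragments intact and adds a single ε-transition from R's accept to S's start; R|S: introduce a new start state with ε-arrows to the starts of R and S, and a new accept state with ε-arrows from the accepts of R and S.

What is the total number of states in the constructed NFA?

10

By structural recursion:
Each of the 4 symbol leaves contributes a 2-state fragment.
  1 | 0 — 6 states
  1·(1 | 0)·0 — 10 states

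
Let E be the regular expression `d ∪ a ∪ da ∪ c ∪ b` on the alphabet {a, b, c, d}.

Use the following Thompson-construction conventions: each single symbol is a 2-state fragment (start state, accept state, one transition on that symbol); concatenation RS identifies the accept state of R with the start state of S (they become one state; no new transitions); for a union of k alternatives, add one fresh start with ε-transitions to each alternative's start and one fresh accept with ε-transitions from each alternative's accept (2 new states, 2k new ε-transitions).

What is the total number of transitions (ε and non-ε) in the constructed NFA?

Bottom-up over the parse tree:
Each of the 6 symbol leaves contributes 1 transition (1 symbol, 0 ε).
  da : 2 transitions (2 symbol, 0 ε)
  d ∪ a ∪ da ∪ c ∪ b : 16 transitions (6 symbol, 10 ε)

16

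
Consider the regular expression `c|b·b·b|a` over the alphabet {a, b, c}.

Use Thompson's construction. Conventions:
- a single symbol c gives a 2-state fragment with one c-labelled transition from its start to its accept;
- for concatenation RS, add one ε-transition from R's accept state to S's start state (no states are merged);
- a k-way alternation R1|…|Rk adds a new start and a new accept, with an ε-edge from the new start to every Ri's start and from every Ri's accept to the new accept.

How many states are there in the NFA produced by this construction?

12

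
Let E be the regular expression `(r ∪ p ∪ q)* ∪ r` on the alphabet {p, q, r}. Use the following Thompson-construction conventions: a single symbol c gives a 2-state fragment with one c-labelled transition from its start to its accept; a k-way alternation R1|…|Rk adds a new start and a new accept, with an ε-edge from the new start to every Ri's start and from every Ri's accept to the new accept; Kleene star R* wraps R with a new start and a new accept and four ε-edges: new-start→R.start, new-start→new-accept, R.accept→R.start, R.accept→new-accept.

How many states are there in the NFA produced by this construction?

14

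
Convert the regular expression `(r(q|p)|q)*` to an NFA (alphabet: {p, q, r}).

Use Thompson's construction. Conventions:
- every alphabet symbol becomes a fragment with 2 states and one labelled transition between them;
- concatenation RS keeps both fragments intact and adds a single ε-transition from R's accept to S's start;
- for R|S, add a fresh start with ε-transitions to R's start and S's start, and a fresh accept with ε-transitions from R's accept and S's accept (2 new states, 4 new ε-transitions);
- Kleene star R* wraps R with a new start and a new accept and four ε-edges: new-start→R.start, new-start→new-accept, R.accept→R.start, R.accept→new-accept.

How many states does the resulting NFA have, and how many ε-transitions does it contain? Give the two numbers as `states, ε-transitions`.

14, 13

Recursing over subexpressions:
Each of the 4 symbol leaves contributes 2 states and 0 ε-transitions.
  q|p = 6 states, 4 ε-transitions
  r(q|p) = 8 states, 5 ε-transitions
  r(q|p)|q = 12 states, 9 ε-transitions
  (r(q|p)|q)* = 14 states, 13 ε-transitions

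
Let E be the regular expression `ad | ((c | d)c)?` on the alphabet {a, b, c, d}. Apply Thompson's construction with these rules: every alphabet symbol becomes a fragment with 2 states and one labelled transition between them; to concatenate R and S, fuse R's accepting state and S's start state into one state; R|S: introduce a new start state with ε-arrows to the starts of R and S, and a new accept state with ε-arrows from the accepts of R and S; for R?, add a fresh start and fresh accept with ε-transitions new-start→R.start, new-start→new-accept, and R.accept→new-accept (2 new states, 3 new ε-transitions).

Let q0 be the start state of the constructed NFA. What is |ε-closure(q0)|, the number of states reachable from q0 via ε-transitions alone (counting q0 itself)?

8

Work bottom-up. For each fragment F, track |ε-closure(F.start)| and whether F's accept lies in that closure (i.e. whether F accepts ε). A single-symbol fragment has closure size 1 and does not accept ε.
  ad — same as the first factor's closure: C = 1
  c | d — new start ε-reaches every alternative's start; none of them accept ε, so the new accept is not reached: C = 1 + 1 + 1 = 3
  (c | d)c — same as the first factor's closure: C = 3
  ((c | d)c)? — C = 1 (new start) + 3 (body) + 1 (new accept, via ε) = 5
  ad | ((c | d)c)? — new start ε-reaches every alternative's start; at least one alternative accepts ε, so the union's new accept is reached too: C = 1 + 1 + 5 + 1 = 8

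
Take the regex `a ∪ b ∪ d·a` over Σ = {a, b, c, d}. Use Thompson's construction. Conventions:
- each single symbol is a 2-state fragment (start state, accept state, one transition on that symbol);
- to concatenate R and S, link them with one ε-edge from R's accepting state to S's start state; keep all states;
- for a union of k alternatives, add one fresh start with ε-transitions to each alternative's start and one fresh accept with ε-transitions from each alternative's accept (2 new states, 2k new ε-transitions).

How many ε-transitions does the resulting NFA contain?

Per subexpression:
Each of the 4 symbol leaves contributes 0 ε-transitions.
  d·a : 1 ε-transition
  a ∪ b ∪ d·a : 7 ε-transitions

7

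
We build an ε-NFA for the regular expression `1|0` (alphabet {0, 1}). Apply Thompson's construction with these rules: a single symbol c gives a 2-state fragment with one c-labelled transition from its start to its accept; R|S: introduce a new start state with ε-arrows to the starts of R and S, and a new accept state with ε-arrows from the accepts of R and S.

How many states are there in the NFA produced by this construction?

6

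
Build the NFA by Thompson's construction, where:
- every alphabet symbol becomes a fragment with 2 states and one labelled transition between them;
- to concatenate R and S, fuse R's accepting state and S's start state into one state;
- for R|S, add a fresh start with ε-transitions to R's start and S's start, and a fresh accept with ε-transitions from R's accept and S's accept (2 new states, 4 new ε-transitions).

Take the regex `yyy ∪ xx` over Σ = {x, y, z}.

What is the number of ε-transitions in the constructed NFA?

4

By structural recursion:
Each of the 5 symbol leaves contributes 0 ε-transitions.
  yyy — 0 ε-transitions
  xx — 0 ε-transitions
  yyy ∪ xx — 4 ε-transitions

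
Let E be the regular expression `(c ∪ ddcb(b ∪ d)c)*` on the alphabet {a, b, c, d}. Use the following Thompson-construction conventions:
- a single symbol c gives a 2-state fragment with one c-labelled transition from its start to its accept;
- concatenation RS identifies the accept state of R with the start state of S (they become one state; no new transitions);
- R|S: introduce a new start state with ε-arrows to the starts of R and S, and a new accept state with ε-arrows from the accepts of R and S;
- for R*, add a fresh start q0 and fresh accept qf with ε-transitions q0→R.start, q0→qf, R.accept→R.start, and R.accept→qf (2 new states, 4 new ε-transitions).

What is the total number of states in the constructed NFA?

By structural recursion:
Each of the 8 symbol leaves contributes a 2-state fragment.
  b ∪ d = 6 states
  ddcb(b ∪ d)c = 11 states
  c ∪ ddcb(b ∪ d)c = 15 states
  (c ∪ ddcb(b ∪ d)c)* = 17 states

17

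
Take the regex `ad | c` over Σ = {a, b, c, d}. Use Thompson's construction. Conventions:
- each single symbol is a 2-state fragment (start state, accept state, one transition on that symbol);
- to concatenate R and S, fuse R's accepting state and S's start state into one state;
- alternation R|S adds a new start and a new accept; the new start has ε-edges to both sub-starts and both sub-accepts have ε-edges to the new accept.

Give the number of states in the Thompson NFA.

Per subexpression:
Each of the 3 symbol leaves contributes a 2-state fragment.
  ad → 3 states
  ad | c → 7 states

7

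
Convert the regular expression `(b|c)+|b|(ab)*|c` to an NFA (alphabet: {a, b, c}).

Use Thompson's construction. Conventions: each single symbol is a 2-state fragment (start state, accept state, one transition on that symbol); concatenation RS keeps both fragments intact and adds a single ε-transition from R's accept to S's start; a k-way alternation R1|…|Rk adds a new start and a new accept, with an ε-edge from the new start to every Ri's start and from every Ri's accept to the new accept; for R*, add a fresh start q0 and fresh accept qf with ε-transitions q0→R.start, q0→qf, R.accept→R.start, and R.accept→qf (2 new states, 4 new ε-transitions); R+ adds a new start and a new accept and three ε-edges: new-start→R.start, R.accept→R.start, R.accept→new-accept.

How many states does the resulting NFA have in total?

Recursing over subexpressions:
Each of the 6 symbol leaves contributes a 2-state fragment.
  b|c — 6 states
  (b|c)+ — 8 states
  ab — 4 states
  (ab)* — 6 states
  (b|c)+|b|(ab)*|c — 20 states

20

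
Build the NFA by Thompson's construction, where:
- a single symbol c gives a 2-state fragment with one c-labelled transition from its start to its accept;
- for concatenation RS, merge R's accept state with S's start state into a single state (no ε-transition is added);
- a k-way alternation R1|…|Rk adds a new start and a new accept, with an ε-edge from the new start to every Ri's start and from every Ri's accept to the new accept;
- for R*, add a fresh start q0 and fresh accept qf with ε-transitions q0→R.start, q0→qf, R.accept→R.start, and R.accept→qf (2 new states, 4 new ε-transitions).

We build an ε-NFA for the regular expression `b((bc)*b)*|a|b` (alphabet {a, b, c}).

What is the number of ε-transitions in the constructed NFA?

14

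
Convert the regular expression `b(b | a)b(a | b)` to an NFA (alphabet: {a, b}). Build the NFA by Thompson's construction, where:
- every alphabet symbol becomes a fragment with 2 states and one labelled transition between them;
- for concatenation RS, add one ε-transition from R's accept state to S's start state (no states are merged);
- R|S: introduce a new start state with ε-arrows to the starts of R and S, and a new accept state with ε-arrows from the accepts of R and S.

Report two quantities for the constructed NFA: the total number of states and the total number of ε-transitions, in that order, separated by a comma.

16, 11

Building bottom-up:
Each of the 6 symbol leaves contributes 2 states and 0 ε-transitions.
  b | a : 6 states, 4 ε-transitions
  a | b : 6 states, 4 ε-transitions
  b(b | a)b(a | b) : 16 states, 11 ε-transitions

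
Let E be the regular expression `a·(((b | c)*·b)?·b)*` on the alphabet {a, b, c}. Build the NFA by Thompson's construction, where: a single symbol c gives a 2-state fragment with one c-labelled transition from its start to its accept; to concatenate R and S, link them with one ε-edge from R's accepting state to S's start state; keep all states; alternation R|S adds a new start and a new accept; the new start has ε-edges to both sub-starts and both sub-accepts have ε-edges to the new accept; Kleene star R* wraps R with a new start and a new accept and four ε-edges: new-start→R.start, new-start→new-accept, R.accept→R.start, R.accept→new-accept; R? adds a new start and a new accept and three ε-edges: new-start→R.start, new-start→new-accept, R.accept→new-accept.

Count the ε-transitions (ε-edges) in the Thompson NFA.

18

By structural recursion:
Each of the 5 symbol leaves contributes 0 ε-transitions.
  b | c = 4 ε-transitions
  (b | c)* = 8 ε-transitions
  (b | c)*·b = 9 ε-transitions
  ((b | c)*·b)? = 12 ε-transitions
  ((b | c)*·b)?·b = 13 ε-transitions
  (((b | c)*·b)?·b)* = 17 ε-transitions
  a·(((b | c)*·b)?·b)* = 18 ε-transitions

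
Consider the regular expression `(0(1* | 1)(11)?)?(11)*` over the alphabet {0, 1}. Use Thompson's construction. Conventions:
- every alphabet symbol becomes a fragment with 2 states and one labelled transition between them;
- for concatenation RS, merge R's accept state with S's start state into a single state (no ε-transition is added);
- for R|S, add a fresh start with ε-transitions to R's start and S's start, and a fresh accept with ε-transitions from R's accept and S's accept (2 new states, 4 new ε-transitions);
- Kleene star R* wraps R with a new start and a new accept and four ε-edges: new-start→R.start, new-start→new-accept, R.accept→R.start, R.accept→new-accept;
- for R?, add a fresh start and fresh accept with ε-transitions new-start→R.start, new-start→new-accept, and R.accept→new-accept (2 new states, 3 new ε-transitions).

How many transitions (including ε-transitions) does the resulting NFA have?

25

Recursing over subexpressions:
Each of the 7 symbol leaves contributes 1 transition (1 symbol, 0 ε).
  1* — 5 transitions (1 symbol, 4 ε)
  1* | 1 — 10 transitions (2 symbol, 8 ε)
  11 — 2 transitions (2 symbol, 0 ε)
  (11)? — 5 transitions (2 symbol, 3 ε)
  0(1* | 1)(11)? — 16 transitions (5 symbol, 11 ε)
  (0(1* | 1)(11)?)? — 19 transitions (5 symbol, 14 ε)
  11 — 2 transitions (2 symbol, 0 ε)
  (11)* — 6 transitions (2 symbol, 4 ε)
  (0(1* | 1)(11)?)?(11)* — 25 transitions (7 symbol, 18 ε)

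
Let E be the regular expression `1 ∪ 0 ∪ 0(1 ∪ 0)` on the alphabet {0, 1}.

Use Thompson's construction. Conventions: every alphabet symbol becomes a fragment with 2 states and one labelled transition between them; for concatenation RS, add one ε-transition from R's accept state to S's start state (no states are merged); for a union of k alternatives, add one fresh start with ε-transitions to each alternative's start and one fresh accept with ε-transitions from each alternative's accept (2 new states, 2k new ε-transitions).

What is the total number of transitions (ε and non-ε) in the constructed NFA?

16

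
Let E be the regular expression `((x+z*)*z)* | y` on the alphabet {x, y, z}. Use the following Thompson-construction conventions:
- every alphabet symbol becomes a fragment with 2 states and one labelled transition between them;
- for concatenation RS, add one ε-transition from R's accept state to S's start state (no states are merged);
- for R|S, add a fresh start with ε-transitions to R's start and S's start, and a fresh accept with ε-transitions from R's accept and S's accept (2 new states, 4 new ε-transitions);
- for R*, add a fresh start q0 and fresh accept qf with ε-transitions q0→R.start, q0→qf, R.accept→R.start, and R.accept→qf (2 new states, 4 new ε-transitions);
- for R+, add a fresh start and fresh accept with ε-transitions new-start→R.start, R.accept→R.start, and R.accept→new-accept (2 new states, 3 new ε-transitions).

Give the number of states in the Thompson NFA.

18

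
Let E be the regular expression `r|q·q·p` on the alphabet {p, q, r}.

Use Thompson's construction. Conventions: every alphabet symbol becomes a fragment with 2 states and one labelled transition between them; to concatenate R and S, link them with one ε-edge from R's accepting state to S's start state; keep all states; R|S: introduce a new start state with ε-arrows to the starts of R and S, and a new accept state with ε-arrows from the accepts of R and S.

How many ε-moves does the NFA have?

Bottom-up over the parse tree:
Each of the 4 symbol leaves contributes 0 ε-transitions.
  q·q·p — 2 ε-transitions
  r|q·q·p — 6 ε-transitions

6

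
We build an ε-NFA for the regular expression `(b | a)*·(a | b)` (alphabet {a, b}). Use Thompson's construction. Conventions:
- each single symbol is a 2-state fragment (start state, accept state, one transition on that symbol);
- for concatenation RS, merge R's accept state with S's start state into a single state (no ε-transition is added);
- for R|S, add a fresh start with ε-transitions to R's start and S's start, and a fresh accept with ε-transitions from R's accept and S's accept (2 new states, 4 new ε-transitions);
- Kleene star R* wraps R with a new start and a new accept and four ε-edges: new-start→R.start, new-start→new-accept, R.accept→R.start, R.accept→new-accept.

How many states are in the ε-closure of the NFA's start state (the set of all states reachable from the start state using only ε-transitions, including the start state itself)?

Let C(F) = |ε-closure(F.start)| within fragment F, and note whether F accepts ε. Symbol fragments have C = 1 and do not accept ε. Then:
  b | a → |ε-closure| = 1 + 1 + 1 = 3 (the new accept is not ε-reachable since no branch accepts ε)
  (b | a)* → |ε-closure| = 1 (new start) + 3 (body) + 1 (new accept) = 5
  a | b → new start ε-reaches every alternative's start; none of them accept ε, so the new accept is not reached: |ε-closure| = 1 + 1 + 1 = 3
  (b | a)*·(a | b) → |ε-closure| = 5 + (3−1) = 7 (closure spills across the concat boundary because the left factor accepts ε)

7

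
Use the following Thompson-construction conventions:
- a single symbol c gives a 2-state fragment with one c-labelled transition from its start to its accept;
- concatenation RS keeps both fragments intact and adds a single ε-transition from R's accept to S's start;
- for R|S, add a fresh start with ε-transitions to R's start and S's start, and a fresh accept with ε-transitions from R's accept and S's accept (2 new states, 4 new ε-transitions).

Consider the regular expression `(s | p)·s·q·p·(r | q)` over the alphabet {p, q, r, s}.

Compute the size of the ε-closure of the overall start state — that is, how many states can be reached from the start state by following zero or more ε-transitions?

3

Work bottom-up. For each fragment F, track |ε-closure(F.start)| and whether F's accept lies in that closure (i.e. whether F accepts ε). A single-symbol fragment has closure size 1 and does not accept ε.
  s | p — new start ε-reaches every alternative's start; none of them accept ε, so the new accept is not reached: |ε-closure| = 1 + 1 + 1 = 3
  r | q — new start ε-reaches every alternative's start; none of them accept ε, so the new accept is not reached: |ε-closure| = 1 + 1 + 1 = 3
  (s | p)·s·q·p·(r | q) — same as the first factor's closure: |ε-closure| = 3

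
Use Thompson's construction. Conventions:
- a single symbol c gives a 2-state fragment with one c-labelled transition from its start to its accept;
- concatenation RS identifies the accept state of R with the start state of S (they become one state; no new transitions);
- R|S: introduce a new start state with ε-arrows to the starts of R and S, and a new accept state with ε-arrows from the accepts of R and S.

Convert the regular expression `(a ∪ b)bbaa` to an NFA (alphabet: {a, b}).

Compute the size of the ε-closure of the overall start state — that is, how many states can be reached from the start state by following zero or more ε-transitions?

Let C(F) = |ε-closure(F.start)| within fragment F, and note whether F accepts ε. Symbol fragments have C = 1 and do not accept ε. Then:
  a ∪ b → |closure| = 1 + 1 + 1 = 3 (the new accept is not ε-reachable since no branch accepts ε)
  (a ∪ b)bbaa → same as the first factor's closure: |closure| = 3

3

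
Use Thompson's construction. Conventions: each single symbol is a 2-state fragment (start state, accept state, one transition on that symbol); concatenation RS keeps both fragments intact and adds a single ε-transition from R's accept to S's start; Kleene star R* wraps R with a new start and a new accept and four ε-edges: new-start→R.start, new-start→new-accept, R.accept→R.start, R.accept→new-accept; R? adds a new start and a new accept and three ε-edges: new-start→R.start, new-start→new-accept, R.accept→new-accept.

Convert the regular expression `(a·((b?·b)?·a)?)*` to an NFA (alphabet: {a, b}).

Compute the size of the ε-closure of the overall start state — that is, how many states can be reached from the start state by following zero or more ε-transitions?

Let C(F) = |ε-closure(F.start)| within fragment F, and note whether F accepts ε. Symbol fragments have C = 1 and do not accept ε. Then:
  b? — new start has ε-edges to the inner start and to the new accept, so C = 2 + 1 = 3
  b?·b — the left operand accepts ε, so the closure extends into the next operand (via the concat ε-link); C = 3 + 1 = 4
  (b?·b)? — new start has ε-edges to the inner start and to the new accept, so C = 2 + 4 = 6
  (b?·b)?·a — the left operand accepts ε, so the closure extends into the next operand (via the concat ε-link); C = 6 + 1 = 7
  ((b?·b)?·a)? — C = 1 (new start) + 7 (body) + 1 (new accept, via ε) = 9
  a·((b?·b)?·a)? — same as the first factor's closure: C = 1
  (a·((b?·b)?·a)?)* — C = 1 (new start) + 1 (body) + 1 (new accept) = 3

3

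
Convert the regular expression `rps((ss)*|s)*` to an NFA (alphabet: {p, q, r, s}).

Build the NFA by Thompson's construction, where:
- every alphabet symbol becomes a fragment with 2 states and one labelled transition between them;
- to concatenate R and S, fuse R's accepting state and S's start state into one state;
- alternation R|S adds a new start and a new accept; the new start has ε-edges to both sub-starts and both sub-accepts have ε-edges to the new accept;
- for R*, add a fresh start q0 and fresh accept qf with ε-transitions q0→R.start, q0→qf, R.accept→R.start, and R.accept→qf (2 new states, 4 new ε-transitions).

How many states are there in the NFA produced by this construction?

14

By structural recursion:
Each of the 6 symbol leaves contributes a 2-state fragment.
  ss = 3 states
  (ss)* = 5 states
  (ss)*|s = 9 states
  ((ss)*|s)* = 11 states
  rps((ss)*|s)* = 14 states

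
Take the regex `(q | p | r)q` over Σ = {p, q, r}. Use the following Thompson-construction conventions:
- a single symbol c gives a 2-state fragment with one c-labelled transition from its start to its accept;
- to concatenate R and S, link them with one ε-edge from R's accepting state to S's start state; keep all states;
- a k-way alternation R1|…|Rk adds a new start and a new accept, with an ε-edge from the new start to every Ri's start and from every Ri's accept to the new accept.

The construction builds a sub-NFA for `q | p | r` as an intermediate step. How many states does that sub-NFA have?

Fragment for `q | p | r`:
Each of the 3 symbol leaves contributes a 2-state fragment.
  q | p | r : 8 states

8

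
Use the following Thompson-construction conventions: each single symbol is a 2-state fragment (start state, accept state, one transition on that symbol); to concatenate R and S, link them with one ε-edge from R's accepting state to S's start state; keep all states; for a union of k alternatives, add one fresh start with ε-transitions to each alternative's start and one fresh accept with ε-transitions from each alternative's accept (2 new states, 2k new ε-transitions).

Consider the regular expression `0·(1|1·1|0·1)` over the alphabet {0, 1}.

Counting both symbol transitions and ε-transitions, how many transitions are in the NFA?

15

Recursing over subexpressions:
Each of the 6 symbol leaves contributes 1 transition (1 symbol, 0 ε).
  1·1 = 3 transitions (2 symbol, 1 ε)
  0·1 = 3 transitions (2 symbol, 1 ε)
  1|1·1|0·1 = 13 transitions (5 symbol, 8 ε)
  0·(1|1·1|0·1) = 15 transitions (6 symbol, 9 ε)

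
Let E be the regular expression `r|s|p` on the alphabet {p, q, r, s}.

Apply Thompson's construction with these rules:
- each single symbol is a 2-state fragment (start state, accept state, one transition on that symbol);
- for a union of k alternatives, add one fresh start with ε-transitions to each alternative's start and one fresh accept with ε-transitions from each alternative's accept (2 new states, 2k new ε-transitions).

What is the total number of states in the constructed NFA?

Building bottom-up:
Each of the 3 symbol leaves contributes a 2-state fragment.
  r|s|p : 8 states

8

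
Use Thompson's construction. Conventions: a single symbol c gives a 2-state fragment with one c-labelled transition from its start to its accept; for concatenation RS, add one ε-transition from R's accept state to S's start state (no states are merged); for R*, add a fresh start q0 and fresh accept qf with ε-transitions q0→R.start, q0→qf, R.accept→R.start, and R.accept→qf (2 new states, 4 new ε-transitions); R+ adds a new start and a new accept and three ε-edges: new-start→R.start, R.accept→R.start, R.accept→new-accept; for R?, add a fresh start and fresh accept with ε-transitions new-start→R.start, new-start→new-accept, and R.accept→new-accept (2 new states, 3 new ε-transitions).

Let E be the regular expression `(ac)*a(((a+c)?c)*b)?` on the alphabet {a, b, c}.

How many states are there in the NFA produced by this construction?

24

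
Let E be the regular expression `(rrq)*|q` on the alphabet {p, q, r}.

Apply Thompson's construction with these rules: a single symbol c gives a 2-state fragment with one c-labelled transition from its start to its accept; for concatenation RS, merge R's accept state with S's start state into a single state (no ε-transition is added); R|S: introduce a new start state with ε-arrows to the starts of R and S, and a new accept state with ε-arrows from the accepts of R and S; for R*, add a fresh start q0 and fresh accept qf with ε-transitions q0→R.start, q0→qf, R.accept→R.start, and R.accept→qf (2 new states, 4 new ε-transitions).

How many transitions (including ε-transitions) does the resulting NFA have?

Per subexpression:
Each of the 4 symbol leaves contributes 1 transition (1 symbol, 0 ε).
  rrq → 3 transitions (3 symbol, 0 ε)
  (rrq)* → 7 transitions (3 symbol, 4 ε)
  (rrq)*|q → 12 transitions (4 symbol, 8 ε)

12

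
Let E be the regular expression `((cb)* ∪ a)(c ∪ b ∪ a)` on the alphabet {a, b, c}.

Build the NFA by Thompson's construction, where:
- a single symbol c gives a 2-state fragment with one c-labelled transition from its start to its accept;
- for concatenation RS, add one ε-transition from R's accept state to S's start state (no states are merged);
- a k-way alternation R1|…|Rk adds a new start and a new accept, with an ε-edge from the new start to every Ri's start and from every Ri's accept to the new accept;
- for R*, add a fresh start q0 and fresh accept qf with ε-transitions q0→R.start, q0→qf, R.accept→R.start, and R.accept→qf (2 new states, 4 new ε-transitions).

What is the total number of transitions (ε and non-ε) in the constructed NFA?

22

Per subexpression:
Each of the 6 symbol leaves contributes 1 transition (1 symbol, 0 ε).
  cb : 3 transitions (2 symbol, 1 ε)
  (cb)* : 7 transitions (2 symbol, 5 ε)
  (cb)* ∪ a : 12 transitions (3 symbol, 9 ε)
  c ∪ b ∪ a : 9 transitions (3 symbol, 6 ε)
  ((cb)* ∪ a)(c ∪ b ∪ a) : 22 transitions (6 symbol, 16 ε)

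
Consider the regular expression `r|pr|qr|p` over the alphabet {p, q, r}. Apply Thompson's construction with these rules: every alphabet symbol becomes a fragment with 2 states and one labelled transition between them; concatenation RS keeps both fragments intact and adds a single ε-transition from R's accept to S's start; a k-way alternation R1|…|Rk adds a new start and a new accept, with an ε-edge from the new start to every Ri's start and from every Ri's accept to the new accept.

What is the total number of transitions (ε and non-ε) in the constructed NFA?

16

Building bottom-up:
Each of the 6 symbol leaves contributes 1 transition (1 symbol, 0 ε).
  pr = 3 transitions (2 symbol, 1 ε)
  qr = 3 transitions (2 symbol, 1 ε)
  r|pr|qr|p = 16 transitions (6 symbol, 10 ε)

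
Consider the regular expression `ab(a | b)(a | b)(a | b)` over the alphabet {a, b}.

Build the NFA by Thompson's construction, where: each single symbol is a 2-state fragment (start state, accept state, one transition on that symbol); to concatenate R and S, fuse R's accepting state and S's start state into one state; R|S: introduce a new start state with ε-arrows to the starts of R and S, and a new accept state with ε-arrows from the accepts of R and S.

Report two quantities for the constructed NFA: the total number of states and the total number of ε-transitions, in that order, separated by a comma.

By structural recursion:
Each of the 8 symbol leaves contributes 2 states and 0 ε-transitions.
  a | b → 6 states, 4 ε-transitions
  a | b → 6 states, 4 ε-transitions
  a | b → 6 states, 4 ε-transitions
  ab(a | b)(a | b)(a | b) → 18 states, 12 ε-transitions

18, 12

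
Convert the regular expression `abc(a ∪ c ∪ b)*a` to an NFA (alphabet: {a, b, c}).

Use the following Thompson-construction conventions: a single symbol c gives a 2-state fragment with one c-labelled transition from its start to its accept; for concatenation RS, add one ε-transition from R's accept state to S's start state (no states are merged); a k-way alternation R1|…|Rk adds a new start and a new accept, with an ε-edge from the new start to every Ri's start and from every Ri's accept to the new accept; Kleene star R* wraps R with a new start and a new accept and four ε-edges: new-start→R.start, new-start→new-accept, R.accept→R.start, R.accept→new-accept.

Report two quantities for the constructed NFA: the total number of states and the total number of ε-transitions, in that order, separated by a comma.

Recursing over subexpressions:
Each of the 7 symbol leaves contributes 2 states and 0 ε-transitions.
  a ∪ c ∪ b : 8 states, 6 ε-transitions
  (a ∪ c ∪ b)* : 10 states, 10 ε-transitions
  abc(a ∪ c ∪ b)*a : 18 states, 14 ε-transitions

18, 14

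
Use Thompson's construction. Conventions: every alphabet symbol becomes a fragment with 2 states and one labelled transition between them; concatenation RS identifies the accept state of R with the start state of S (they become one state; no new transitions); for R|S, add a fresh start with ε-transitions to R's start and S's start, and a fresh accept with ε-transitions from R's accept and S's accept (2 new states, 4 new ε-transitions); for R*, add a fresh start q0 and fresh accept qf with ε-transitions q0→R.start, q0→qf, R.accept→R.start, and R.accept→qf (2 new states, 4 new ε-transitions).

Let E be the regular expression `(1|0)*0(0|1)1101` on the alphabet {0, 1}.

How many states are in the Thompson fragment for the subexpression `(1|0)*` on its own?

Fragment for `(1|0)*`:
Each of the 2 symbol leaves contributes a 2-state fragment.
  1|0 = 6 states
  (1|0)* = 8 states

8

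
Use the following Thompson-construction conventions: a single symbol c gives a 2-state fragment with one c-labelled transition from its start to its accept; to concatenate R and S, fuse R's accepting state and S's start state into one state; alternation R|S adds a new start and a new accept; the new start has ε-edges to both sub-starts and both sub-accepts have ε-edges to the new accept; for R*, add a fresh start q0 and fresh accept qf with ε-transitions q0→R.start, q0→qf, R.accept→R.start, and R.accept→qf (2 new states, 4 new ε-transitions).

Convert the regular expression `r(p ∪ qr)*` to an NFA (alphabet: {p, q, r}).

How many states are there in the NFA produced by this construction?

10

Bottom-up over the parse tree:
Each of the 4 symbol leaves contributes a 2-state fragment.
  qr → 3 states
  p ∪ qr → 7 states
  (p ∪ qr)* → 9 states
  r(p ∪ qr)* → 10 states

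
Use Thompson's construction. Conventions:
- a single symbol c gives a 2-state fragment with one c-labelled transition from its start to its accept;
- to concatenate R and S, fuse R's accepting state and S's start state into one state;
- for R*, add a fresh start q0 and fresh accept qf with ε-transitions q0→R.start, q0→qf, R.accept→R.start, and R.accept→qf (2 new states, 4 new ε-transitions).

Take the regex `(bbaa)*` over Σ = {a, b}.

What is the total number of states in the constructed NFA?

Building bottom-up:
Each of the 4 symbol leaves contributes a 2-state fragment.
  bbaa — 5 states
  (bbaa)* — 7 states

7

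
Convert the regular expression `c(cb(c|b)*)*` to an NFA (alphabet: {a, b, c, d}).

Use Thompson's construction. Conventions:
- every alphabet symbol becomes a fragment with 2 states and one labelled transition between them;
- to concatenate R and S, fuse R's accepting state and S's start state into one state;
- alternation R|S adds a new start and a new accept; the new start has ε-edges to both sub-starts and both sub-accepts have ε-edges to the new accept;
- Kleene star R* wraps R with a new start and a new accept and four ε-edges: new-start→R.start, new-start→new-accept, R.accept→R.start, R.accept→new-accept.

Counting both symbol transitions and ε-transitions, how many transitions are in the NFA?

17

Per subexpression:
Each of the 5 symbol leaves contributes 1 transition (1 symbol, 0 ε).
  c|b = 6 transitions (2 symbol, 4 ε)
  (c|b)* = 10 transitions (2 symbol, 8 ε)
  cb(c|b)* = 12 transitions (4 symbol, 8 ε)
  (cb(c|b)*)* = 16 transitions (4 symbol, 12 ε)
  c(cb(c|b)*)* = 17 transitions (5 symbol, 12 ε)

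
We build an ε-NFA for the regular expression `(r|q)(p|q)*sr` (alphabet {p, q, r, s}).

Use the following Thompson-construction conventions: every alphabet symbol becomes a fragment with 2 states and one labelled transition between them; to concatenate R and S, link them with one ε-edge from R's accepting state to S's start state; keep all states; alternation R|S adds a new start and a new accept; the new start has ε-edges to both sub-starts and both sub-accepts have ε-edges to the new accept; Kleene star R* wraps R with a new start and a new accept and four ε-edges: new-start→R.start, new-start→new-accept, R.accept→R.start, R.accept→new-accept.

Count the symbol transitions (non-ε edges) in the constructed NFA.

6

Recursing over subexpressions:
Each of the 6 symbol leaves contributes exactly 1 symbol transition.
  r|q → 2 symbol transitions
  p|q → 2 symbol transitions
  (p|q)* → 2 symbol transitions
  (r|q)(p|q)*sr → 6 symbol transitions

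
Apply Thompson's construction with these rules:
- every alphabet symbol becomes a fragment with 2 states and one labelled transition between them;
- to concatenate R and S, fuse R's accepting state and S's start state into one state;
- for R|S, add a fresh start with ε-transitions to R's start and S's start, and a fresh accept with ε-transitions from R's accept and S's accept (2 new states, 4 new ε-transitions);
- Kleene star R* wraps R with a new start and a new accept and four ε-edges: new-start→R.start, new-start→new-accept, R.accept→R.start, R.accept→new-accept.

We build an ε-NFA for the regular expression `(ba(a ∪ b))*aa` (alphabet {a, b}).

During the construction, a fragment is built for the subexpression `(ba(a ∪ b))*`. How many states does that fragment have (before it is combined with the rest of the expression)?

10

Fragment for `(ba(a ∪ b))*`:
Each of the 4 symbol leaves contributes a 2-state fragment.
  a ∪ b — 6 states
  ba(a ∪ b) — 8 states
  (ba(a ∪ b))* — 10 states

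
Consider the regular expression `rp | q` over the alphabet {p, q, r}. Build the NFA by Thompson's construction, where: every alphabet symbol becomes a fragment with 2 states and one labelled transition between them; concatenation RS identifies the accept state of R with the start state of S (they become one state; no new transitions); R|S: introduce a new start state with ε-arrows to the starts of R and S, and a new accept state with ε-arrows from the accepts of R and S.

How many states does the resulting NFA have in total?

Per subexpression:
Each of the 3 symbol leaves contributes a 2-state fragment.
  rp — 3 states
  rp | q — 7 states

7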